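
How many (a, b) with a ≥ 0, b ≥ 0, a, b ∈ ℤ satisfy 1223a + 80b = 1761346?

gcd(1223, 80) = 1.
By Bézout, 1223·(7) + 80·(-107) = 1.
One solution: (62, 21069).
General: a = 62 + 80t, b = 21069 - 1223t.
a ≥ 0 ⇒ t ≥ 0; b ≥ 0 ⇒ t ≤ 17. So t ∈ [0, 17]: 18 solutions.

18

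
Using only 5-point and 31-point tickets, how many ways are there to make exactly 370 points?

Need nonnegative integers with 5j + 31k = 370.
gcd(5, 31) = 1, and 5·(-6) + 31·(1) = 1.
So (j₀, k₀) = (-2220, 370); general j = -2220 + 31t, k = 370 - 5t.
j ≥ 0 ⇒ t ≥ 72; k ≥ 0 ⇒ t ≤ 74. That's 3 values of t.

3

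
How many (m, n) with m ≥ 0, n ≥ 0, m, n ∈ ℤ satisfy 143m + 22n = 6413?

gcd(143, 22) = 11  (143 = 6×22 + 11, 22 = 2×11).
Back-substituting, 143×(1) + 22×(-6) = 11.
Scale by 583: one solution is (583, -3498). Reduce m mod 2: (1, 285).
General: m = 1 + 2t, n = 285 - 13t.
m ≥ 0 ⇒ t ≥ 0; n ≥ 0 ⇒ t ≤ 21. So t ∈ [0, 21]: 22 solutions.

22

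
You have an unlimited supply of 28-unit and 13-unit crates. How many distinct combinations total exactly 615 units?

2

Need nonnegative integers with 28j + 13k = 615.
gcd(28, 13) = 1, and 28·(-6) + 13·(13) = 1.
So (j₀, k₀) = (-3690, 7995); general j = -3690 + 13t, k = 7995 - 28t.
j ≥ 0 ⇒ t ≥ 284; k ≥ 0 ⇒ t ≤ 285. That's 2 values of t.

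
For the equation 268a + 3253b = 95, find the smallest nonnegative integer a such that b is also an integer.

gcd(3253, 268):
  3253 = 12·268 + 37
  268 = 7·37 + 9
  37 = 4·9 + 1
  9 = 9·1
so gcd(3253, 268) = 1.
1 divides 95, so solutions exist.
Back-substitute for Bézout coefficients:
  1 = 37 - 4·9
  ... = 268·(-352) + 3253·(29)
Scale by 95/1 = 95: (a₀, b₀) = (-33440, 2755).
General solution: a = -33440 + 3253t, b = 2755 - 268t for integer t.
a ≥ 0: smallest is -33440 mod 3253 = 2343 (at t = 11), with b = -193.

2343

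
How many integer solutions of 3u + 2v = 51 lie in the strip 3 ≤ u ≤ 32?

15

gcd(3, 2) = 1  (3 = 1*2 + 1, 2 = 2*1).
Back-substituting, 3*(1) + 2*(-1) = 1.
Scale by 51: particular solution (51, -51); reduce u mod 2: (1, 24).
General solution: u = 1 + 2t, v = 24 - 3t for integer t.
3 ≤ 1 + 2t ≤ 32 gives t ∈ [1, 15], which is 15 values.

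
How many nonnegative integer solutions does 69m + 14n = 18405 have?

19

gcd(69, 14):
  69 = 4*14 + 13
  14 = 1*13 + 1
  13 = 13*1
so gcd(69, 14) = 1.
Back-substitute for Bézout coefficients:
  1 = 14 - 1*13
  ... = 69*(-1) + 14*(5)
Scale by 18405: one solution is (-18405, 92025). Reduce m mod 14: (5, 1290).
General: m = 5 + 14t, n = 1290 - 69t.
m ≥ 0 ⇒ t ≥ 0; n ≥ 0 ⇒ t ≤ 18. So t ∈ [0, 18]: 19 solutions.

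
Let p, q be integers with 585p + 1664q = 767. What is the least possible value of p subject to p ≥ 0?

gcd(1664, 585) = 13.
13 divides 767, so solutions exist.
By Bézout, 585×(37) + 1664×(-13) = 13.
Scale by 767/13 = 59: (p₀, q₀) = (2183, -767).
General solution: p = 2183 + 128t, q = -767 - 45t for integer t.
p ≥ 0: smallest is 2183 mod 128 = 7 (at t = -17), with q = -2.

7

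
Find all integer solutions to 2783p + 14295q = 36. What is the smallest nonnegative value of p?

8727

gcd(14295, 2783):
  14295 = 5*2783 + 380
  2783 = 7*380 + 123
  380 = 3*123 + 11
  123 = 11*11 + 2
  11 = 5*2 + 1
  2 = 2*1
so gcd(14295, 2783) = 1.
1 divides 36, so solutions exist.
Back-substitute for Bézout coefficients:
  1 = 11 - 5*2
  ... = 2783*(-6508) + 14295*(1267)
Scale by 36/1 = 36: (p₀, q₀) = (-234288, 45612).
General solution: p = -234288 + 14295t, q = 45612 - 2783t for integer t.
p ≥ 0: smallest is -234288 mod 14295 = 8727 (at t = 17), with q = -1699.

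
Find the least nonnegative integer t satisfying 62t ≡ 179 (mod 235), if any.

gcd(235, 62):
  235 = 3·62 + 49
  62 = 1·49 + 13
  49 = 3·13 + 10
  13 = 1·10 + 3
  10 = 3·3 + 1
  3 = 3·1
so gcd(235, 62) = 1.
1 divides 179, so solutions exist.
Back-substitute for Bézout coefficients:
  1 = 10 - 3·3
  ... = 62·(-72) + 235·(19)
So 62·(-72) ≡ 1 (mod 235); multiply by 179: t ≡ -12888 (mod 235).
Smallest nonnegative: t = -12888 mod 235 = 37.

37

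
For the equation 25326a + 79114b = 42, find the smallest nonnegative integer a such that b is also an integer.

5323

gcd(79114, 25326):
  79114 = 3·25326 + 3136
  25326 = 8·3136 + 238
  3136 = 13·238 + 42
  238 = 5·42 + 28
  42 = 1·28 + 14
  28 = 2·14
so gcd(79114, 25326) = 14.
14 divides 42, so solutions exist.
Back-substitute for Bézout coefficients:
  14 = 42 - 1·28
  ... = 25326·(-1993) + 79114·(638)
Scale by 42/14 = 3: (a₀, b₀) = (-5979, 1914).
General solution: a = -5979 + 5651t, b = 1914 - 1809t for integer t.
a ≥ 0: smallest is -5979 mod 5651 = 5323 (at t = 2), with b = -1704.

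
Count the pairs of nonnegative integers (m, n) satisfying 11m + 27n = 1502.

5

gcd(27, 11) = 1  (27 = 2·11 + 5, 11 = 2·5 + 1, 5 = 5·1).
Back-substituting, 11·(5) + 27·(-2) = 1.
Scale by 1502: one solution is (7510, -3004). Reduce m mod 27: (4, 54).
General: m = 4 + 27t, n = 54 - 11t.
m ≥ 0 ⇒ t ≥ 0; n ≥ 0 ⇒ t ≤ 4. So t ∈ [0, 4]: 5 solutions.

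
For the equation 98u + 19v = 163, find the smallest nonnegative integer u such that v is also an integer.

gcd(98, 19) = 1.
1 divides 163, so solutions exist.
By Bézout, 98*(-6) + 19*(31) = 1.
Scale by 163/1 = 163: (u₀, v₀) = (-978, 5053).
General solution: u = -978 + 19t, v = 5053 - 98t for integer t.
u ≥ 0: smallest is -978 mod 19 = 10 (at t = 52), with v = -43.

10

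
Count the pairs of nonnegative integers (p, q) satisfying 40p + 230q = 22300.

gcd(230, 40) = 10  (230 = 5·40 + 30, 40 = 1·30 + 10, 30 = 3·10).
Back-substituting, 40·(6) + 230·(-1) = 10.
Scale by 2230: one solution is (13380, -2230). Reduce p mod 23: (17, 94).
General: p = 17 + 23t, q = 94 - 4t.
p ≥ 0 ⇒ t ≥ 0; q ≥ 0 ⇒ t ≤ 23. So t ∈ [0, 23]: 24 solutions.

24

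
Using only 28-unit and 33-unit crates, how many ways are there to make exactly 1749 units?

2

Need nonnegative integers with 28j + 33k = 1749.
gcd(28, 33) = 1, and 28·(13) + 33·(-11) = 1.
So (j₀, k₀) = (22737, -19239); general j = 22737 + 33t, k = -19239 - 28t.
j ≥ 0 ⇒ t ≥ -689; k ≥ 0 ⇒ t ≤ -688. That's 2 values of t.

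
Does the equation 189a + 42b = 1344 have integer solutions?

gcd(189, 42) = 21.
21 divides 1344, so integer solutions exist.

yes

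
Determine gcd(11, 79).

gcd(79, 11) = 1  (79 = 7·11 + 2, 11 = 5·2 + 1, 2 = 2·1).

1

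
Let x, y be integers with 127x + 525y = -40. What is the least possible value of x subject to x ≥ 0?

gcd(525, 127):
  525 = 4·127 + 17
  127 = 7·17 + 8
  17 = 2·8 + 1
  8 = 8·1
so gcd(525, 127) = 1.
1 divides -40, so solutions exist.
Back-substitute for Bézout coefficients:
  1 = 17 - 2·8
  ... = 127·(-62) + 525·(15)
Scale by -40/1 = -40: (x₀, y₀) = (2480, -600).
General solution: x = 2480 + 525t, y = -600 - 127t for integer t.
x ≥ 0: smallest is 2480 mod 525 = 380 (at t = -4), with y = -92.

380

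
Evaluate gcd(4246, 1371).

1

gcd(4246, 1371):
  4246 = 3×1371 + 133
  1371 = 10×133 + 41
  133 = 3×41 + 10
  41 = 4×10 + 1
  10 = 10×1
so gcd(4246, 1371) = 1.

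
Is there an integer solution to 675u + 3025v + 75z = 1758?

no

gcd(3025, 675) = 25  (3025 = 4·675 + 325, 675 = 2·325 + 25, 325 = 13·25).
gcd(25, 75) = 25.
25 does not divide 1758 (remainder 8), so no integer solutions.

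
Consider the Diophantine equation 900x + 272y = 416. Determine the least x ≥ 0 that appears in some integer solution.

gcd(900, 272) = 4.
4 divides 416, so solutions exist.
By Bézout, 900×(13) + 272×(-43) = 4.
Scale by 416/4 = 104: (x₀, y₀) = (1352, -4472).
General solution: x = 1352 + 68t, y = -4472 - 225t for integer t.
x ≥ 0: smallest is 1352 mod 68 = 60 (at t = -19), with y = -197.

60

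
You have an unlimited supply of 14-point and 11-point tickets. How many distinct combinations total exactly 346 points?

Need nonnegative integers with 14j + 11k = 346.
gcd(14, 11) = 1, and 14·(4) + 11·(-5) = 1.
So (j₀, k₀) = (1384, -1730); general j = 1384 + 11t, k = -1730 - 14t.
j ≥ 0 ⇒ t ≥ -125; k ≥ 0 ⇒ t ≤ -124. That's 2 values of t.

2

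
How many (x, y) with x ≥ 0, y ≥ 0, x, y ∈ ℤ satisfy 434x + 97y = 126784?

gcd(434, 97) = 1  (434 = 4·97 + 46, 97 = 2·46 + 5, 46 = 9·5 + 1, 5 = 5·1).
Back-substituting, 434·(19) + 97·(-85) = 1.
Scale by 126784: one solution is (2408896, -10776640). Reduce x mod 97: (95, 882).
General: x = 95 + 97t, y = 882 - 434t.
x ≥ 0 ⇒ t ≥ 0; y ≥ 0 ⇒ t ≤ 2. So t ∈ [0, 2]: 3 solutions.

3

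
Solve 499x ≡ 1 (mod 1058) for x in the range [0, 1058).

335

gcd(1058, 499) = 1  (1058 = 2*499 + 60, 499 = 8*60 + 19, 60 = 3*19 + 3, 19 = 6*3 + 1, 3 = 3*1).
Back-substituting, 499*(335) + 1058*(-158) = 1.
So 499*335 ≡ 1 (mod 1058), and 335 mod 1058 = 335.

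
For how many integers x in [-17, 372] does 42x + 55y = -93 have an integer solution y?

8

gcd(55, 42) = 1.
By Bézout, 42·(-17) + 55·(13) = 1.
Particular solution: (41, -33).
General solution: x = 41 + 55t, y = -33 - 42t for integer t.
-17 ≤ 41 + 55t ≤ 372 gives t ∈ [-1, 6], which is 8 values.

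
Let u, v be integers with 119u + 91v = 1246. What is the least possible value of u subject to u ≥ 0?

12

gcd(119, 91) = 7.
7 divides 1246, so solutions exist.
By Bézout, 119×(-3) + 91×(4) = 7.
Scale by 1246/7 = 178: (u₀, v₀) = (-534, 712).
General solution: u = -534 + 13t, v = 712 - 17t for integer t.
u ≥ 0: smallest is -534 mod 13 = 12 (at t = 42), with v = -2.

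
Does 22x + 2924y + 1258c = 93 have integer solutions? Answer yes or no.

gcd(2924, 22) = 2  (2924 = 132·22 + 20, 22 = 1·20 + 2, 20 = 10·2).
gcd(2, 1258) = 2.
2 does not divide 93 (remainder 1), so no integer solutions.

no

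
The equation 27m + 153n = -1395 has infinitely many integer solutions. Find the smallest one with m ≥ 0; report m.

5

gcd(153, 27):
  153 = 5*27 + 18
  27 = 1*18 + 9
  18 = 2*9
so gcd(153, 27) = 9.
9 divides -1395, so solutions exist.
Back-substitute for Bézout coefficients:
  9 = 27 - 1*18
  ... = 27*(6) + 153*(-1)
Scale by -1395/9 = -155: (m₀, n₀) = (-930, 155).
General solution: m = -930 + 17t, n = 155 - 3t for integer t.
m ≥ 0: smallest is -930 mod 17 = 5 (at t = 55), with n = -10.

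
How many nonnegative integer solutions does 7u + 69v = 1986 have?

4

gcd(69, 7) = 1.
By Bézout, 7×(10) + 69×(-1) = 1.
One solution: (57, 23).
General: u = 57 + 69t, v = 23 - 7t.
u ≥ 0 ⇒ t ≥ 0; v ≥ 0 ⇒ t ≤ 3. So t ∈ [0, 3]: 4 solutions.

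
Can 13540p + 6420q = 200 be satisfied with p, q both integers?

gcd(13540, 6420) = 20  (13540 = 2*6420 + 700, 6420 = 9*700 + 120, 700 = 5*120 + 100, 120 = 1*100 + 20, 100 = 5*20).
20 divides 200, so integer solutions exist.

yes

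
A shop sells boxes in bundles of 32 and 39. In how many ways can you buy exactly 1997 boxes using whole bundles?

Need nonnegative integers with 32j + 39k = 1997.
gcd(32, 39) = 1, and 32·(11) + 39·(-9) = 1.
So (j₀, k₀) = (21967, -17973); general j = 21967 + 39t, k = -17973 - 32t.
j ≥ 0 ⇒ t ≥ -563; k ≥ 0 ⇒ t ≤ -562. That's 2 values of t.

2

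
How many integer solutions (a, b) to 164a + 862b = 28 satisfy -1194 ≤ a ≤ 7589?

20

gcd(862, 164) = 2.
By Bézout, 164·(205) + 862·(-39) = 2.
Particular solution: (284, -54).
General solution: a = 284 + 431t, b = -54 - 82t for integer t.
-1194 ≤ 284 + 431t ≤ 7589 gives t ∈ [-3, 16], which is 20 values.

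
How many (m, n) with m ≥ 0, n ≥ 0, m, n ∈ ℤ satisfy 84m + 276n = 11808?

6

gcd(276, 84) = 12.
By Bézout, 84*(10) + 276*(-3) = 12.
One solution: (19, 37).
General: m = 19 + 23t, n = 37 - 7t.
m ≥ 0 ⇒ t ≥ 0; n ≥ 0 ⇒ t ≤ 5. So t ∈ [0, 5]: 6 solutions.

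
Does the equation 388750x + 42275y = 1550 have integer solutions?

yes

gcd(388750, 42275) = 25  (388750 = 9*42275 + 8275, 42275 = 5*8275 + 900, 8275 = 9*900 + 175, 900 = 5*175 + 25, 175 = 7*25).
25 divides 1550, so integer solutions exist.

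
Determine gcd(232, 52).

4

gcd(232, 52) = 4  (232 = 4×52 + 24, 52 = 2×24 + 4, 24 = 6×4).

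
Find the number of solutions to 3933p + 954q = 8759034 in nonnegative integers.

21

gcd(3933, 954):
  3933 = 4*954 + 117
  954 = 8*117 + 18
  117 = 6*18 + 9
  18 = 2*9
so gcd(3933, 954) = 9.
Back-substitute for Bézout coefficients:
  9 = 117 - 6*18
  ... = 3933*(49) + 954*(-202)
Scale by 973226: one solution is (47688074, -196591652). Reduce p mod 106: (52, 8967).
General: p = 52 + 106t, q = 8967 - 437t.
p ≥ 0 ⇒ t ≥ 0; q ≥ 0 ⇒ t ≤ 20. So t ∈ [0, 20]: 21 solutions.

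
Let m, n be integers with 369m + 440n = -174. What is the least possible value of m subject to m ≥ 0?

gcd(440, 369) = 1  (440 = 1·369 + 71, 369 = 5·71 + 14, 71 = 5·14 + 1, 14 = 14·1).
1 divides -174, so solutions exist.
Back-substituting, 369·(-31) + 440·(26) = 1.
Scale by -174/1 = -174: (m₀, n₀) = (5394, -4524).
General solution: m = 5394 + 440t, n = -4524 - 369t for integer t.
m ≥ 0: smallest is 5394 mod 440 = 114 (at t = -12), with n = -96.

114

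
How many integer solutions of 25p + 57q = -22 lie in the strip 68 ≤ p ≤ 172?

gcd(57, 25) = 1  (57 = 2*25 + 7, 25 = 3*7 + 4, 7 = 1*4 + 3, 4 = 1*3 + 1, 3 = 3*1).
Back-substituting, 25*(16) + 57*(-7) = 1.
Scale by -22: particular solution (-352, 154); reduce p mod 57: (47, -21).
General solution: p = 47 + 57t, q = -21 - 25t for integer t.
68 ≤ 47 + 57t ≤ 172 gives t ∈ [1, 2], which is 2 values.

2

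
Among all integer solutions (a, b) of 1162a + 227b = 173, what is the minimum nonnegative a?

gcd(1162, 227):
  1162 = 5×227 + 27
  227 = 8×27 + 11
  27 = 2×11 + 5
  11 = 2×5 + 1
  5 = 5×1
so gcd(1162, 227) = 1.
1 divides 173, so solutions exist.
Back-substitute for Bézout coefficients:
  1 = 11 - 2×5
  ... = 1162×(-42) + 227×(215)
Scale by 173/1 = 173: (a₀, b₀) = (-7266, 37195).
General solution: a = -7266 + 227t, b = 37195 - 1162t for integer t.
a ≥ 0: smallest is -7266 mod 227 = 225 (at t = 33), with b = -1151.

225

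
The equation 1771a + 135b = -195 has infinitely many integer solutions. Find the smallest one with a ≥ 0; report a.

30

gcd(1771, 135) = 1.
1 divides -195, so solutions exist.
By Bézout, 1771×(-59) + 135×(774) = 1.
Scale by -195/1 = -195: (a₀, b₀) = (11505, -150930).
General solution: a = 11505 + 135t, b = -150930 - 1771t for integer t.
a ≥ 0: smallest is 11505 mod 135 = 30 (at t = -85), with b = -395.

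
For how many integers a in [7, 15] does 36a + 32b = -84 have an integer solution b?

gcd(36, 32) = 4  (36 = 1×32 + 4, 32 = 8×4).
Back-substituting, 36×(1) + 32×(-1) = 4.
Scale by -21: particular solution (-21, 21); reduce a mod 8: (3, -6).
General solution: a = 3 + 8t, b = -6 - 9t for integer t.
7 ≤ 3 + 8t ≤ 15 gives t ∈ [1, 1], which is 1 value.

1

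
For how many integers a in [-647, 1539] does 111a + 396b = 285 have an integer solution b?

16

gcd(396, 111) = 3  (396 = 3*111 + 63, 111 = 1*63 + 48, 63 = 1*48 + 15, 48 = 3*15 + 3, 15 = 5*3).
Back-substituting, 111*(25) + 396*(-7) = 3.
Scale by 95: particular solution (2375, -665); reduce a mod 132: (131, -36).
General solution: a = 131 + 132t, b = -36 - 37t for integer t.
-647 ≤ 131 + 132t ≤ 1539 gives t ∈ [-5, 10], which is 16 values.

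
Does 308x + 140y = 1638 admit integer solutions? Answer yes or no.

gcd(308, 140) = 28.
28 does not divide 1638 (remainder 14), so no integer solutions.

no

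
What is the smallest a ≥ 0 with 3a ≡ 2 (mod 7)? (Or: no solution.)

gcd(7, 3) = 1.
1 divides 2, so solutions exist.
By Bézout, 3*(-2) + 7*(1) = 1.
So 3*(-2) ≡ 1 (mod 7); multiply by 2: a ≡ -4 (mod 7).
Smallest nonnegative: a = -4 mod 7 = 3.

3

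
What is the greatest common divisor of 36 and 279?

9

gcd(279, 36):
  279 = 7*36 + 27
  36 = 1*27 + 9
  27 = 3*9
so gcd(279, 36) = 9.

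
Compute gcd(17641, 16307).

23

gcd(17641, 16307):
  17641 = 1·16307 + 1334
  16307 = 12·1334 + 299
  1334 = 4·299 + 138
  299 = 2·138 + 23
  138 = 6·23
so gcd(17641, 16307) = 23.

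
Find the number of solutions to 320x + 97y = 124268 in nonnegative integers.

4

gcd(320, 97) = 1.
By Bézout, 320×(-10) + 97×(33) = 1.
One solution: (84, 1004).
General: x = 84 + 97t, y = 1004 - 320t.
x ≥ 0 ⇒ t ≥ 0; y ≥ 0 ⇒ t ≤ 3. So t ∈ [0, 3]: 4 solutions.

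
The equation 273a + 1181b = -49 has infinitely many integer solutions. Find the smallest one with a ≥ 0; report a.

878

gcd(1181, 273) = 1.
1 divides -49, so solutions exist.
By Bézout, 273×(199) + 1181×(-46) = 1.
Scale by -49/1 = -49: (a₀, b₀) = (-9751, 2254).
General solution: a = -9751 + 1181t, b = 2254 - 273t for integer t.
a ≥ 0: smallest is -9751 mod 1181 = 878 (at t = 9), with b = -203.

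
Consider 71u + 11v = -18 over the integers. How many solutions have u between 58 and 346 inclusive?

27

gcd(71, 11) = 1  (71 = 6*11 + 5, 11 = 2*5 + 1, 5 = 5*1).
Back-substituting, 71*(-2) + 11*(13) = 1.
Scale by -18: particular solution (36, -234); reduce u mod 11: (3, -21).
General solution: u = 3 + 11t, v = -21 - 71t for integer t.
58 ≤ 3 + 11t ≤ 346 gives t ∈ [5, 31], which is 27 values.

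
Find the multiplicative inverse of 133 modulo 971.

898

gcd(971, 133) = 1.
By Bézout, 133·(-73) + 971·(10) = 1.
So 133·-73 ≡ 1 (mod 971), and -73 mod 971 = 898.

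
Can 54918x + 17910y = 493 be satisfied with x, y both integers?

gcd(54918, 17910):
  54918 = 3×17910 + 1188
  17910 = 15×1188 + 90
  1188 = 13×90 + 18
  90 = 5×18
so gcd(54918, 17910) = 18.
18 does not divide 493 (remainder 7), so no integer solutions.

no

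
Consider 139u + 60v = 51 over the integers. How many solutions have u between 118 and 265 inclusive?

gcd(139, 60) = 1  (139 = 2·60 + 19, 60 = 3·19 + 3, 19 = 6·3 + 1, 3 = 3·1).
Back-substituting, 139·(19) + 60·(-44) = 1.
Scale by 51: particular solution (969, -2244); reduce u mod 60: (9, -20).
General solution: u = 9 + 60t, v = -20 - 139t for integer t.
118 ≤ 9 + 60t ≤ 265 gives t ∈ [2, 4], which is 3 values.

3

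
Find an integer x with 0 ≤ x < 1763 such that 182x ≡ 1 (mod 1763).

959

gcd(1763, 182):
  1763 = 9×182 + 125
  182 = 1×125 + 57
  125 = 2×57 + 11
  57 = 5×11 + 2
  11 = 5×2 + 1
  2 = 2×1
so gcd(1763, 182) = 1.
Back-substitute for Bézout coefficients:
  1 = 11 - 5×2
  ... = 182×(-804) + 1763×(83)
So 182×-804 ≡ 1 (mod 1763), and -804 mod 1763 = 959.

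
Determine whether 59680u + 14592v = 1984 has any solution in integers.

yes

gcd(59680, 14592) = 32.
32 divides 1984, so integer solutions exist.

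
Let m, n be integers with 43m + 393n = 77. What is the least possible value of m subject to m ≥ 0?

212

gcd(393, 43):
  393 = 9×43 + 6
  43 = 7×6 + 1
  6 = 6×1
so gcd(393, 43) = 1.
1 divides 77, so solutions exist.
Back-substitute for Bézout coefficients:
  1 = 43 - 7×6
  ... = 43×(64) + 393×(-7)
Scale by 77/1 = 77: (m₀, n₀) = (4928, -539).
General solution: m = 4928 + 393t, n = -539 - 43t for integer t.
m ≥ 0: smallest is 4928 mod 393 = 212 (at t = -12), with n = -23.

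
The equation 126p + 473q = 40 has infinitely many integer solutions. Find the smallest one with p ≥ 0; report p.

gcd(473, 126):
  473 = 3·126 + 95
  126 = 1·95 + 31
  95 = 3·31 + 2
  31 = 15·2 + 1
  2 = 2·1
so gcd(473, 126) = 1.
1 divides 40, so solutions exist.
Back-substitute for Bézout coefficients:
  1 = 31 - 15·2
  ... = 126·(229) + 473·(-61)
Scale by 40/1 = 40: (p₀, q₀) = (9160, -2440).
General solution: p = 9160 + 473t, q = -2440 - 126t for integer t.
p ≥ 0: smallest is 9160 mod 473 = 173 (at t = -19), with q = -46.

173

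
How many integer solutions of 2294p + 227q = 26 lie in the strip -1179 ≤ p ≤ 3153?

19

gcd(2294, 227):
  2294 = 10·227 + 24
  227 = 9·24 + 11
  24 = 2·11 + 2
  11 = 5·2 + 1
  2 = 2·1
so gcd(2294, 227) = 1.
Back-substitute for Bézout coefficients:
  1 = 11 - 5·2
  ... = 2294·(-104) + 227·(1051)
Scale by 26: particular solution (-2704, 27326); reduce p mod 227: (20, -202).
General solution: p = 20 + 227t, q = -202 - 2294t for integer t.
-1179 ≤ 20 + 227t ≤ 3153 gives t ∈ [-5, 13], which is 19 values.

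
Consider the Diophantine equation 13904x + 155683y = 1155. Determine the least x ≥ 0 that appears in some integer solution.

10738

gcd(155683, 13904):
  155683 = 11·13904 + 2739
  13904 = 5·2739 + 209
  2739 = 13·209 + 22
  209 = 9·22 + 11
  22 = 2·11
so gcd(155683, 13904) = 11.
11 divides 1155, so solutions exist.
Back-substitute for Bézout coefficients:
  11 = 209 - 9·22
  ... = 13904·(6707) + 155683·(-599)
Scale by 1155/11 = 105: (x₀, y₀) = (704235, -62895).
General solution: x = 704235 + 14153t, y = -62895 - 1264t for integer t.
x ≥ 0: smallest is 704235 mod 14153 = 10738 (at t = -49), with y = -959.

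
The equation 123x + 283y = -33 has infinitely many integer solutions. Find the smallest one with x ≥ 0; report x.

193

gcd(283, 123):
  283 = 2*123 + 37
  123 = 3*37 + 12
  37 = 3*12 + 1
  12 = 12*1
so gcd(283, 123) = 1.
1 divides -33, so solutions exist.
Back-substitute for Bézout coefficients:
  1 = 37 - 3*12
  ... = 123*(-23) + 283*(10)
Scale by -33/1 = -33: (x₀, y₀) = (759, -330).
General solution: x = 759 + 283t, y = -330 - 123t for integer t.
x ≥ 0: smallest is 759 mod 283 = 193 (at t = -2), with y = -84.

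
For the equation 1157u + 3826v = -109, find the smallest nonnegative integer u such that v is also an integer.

1111

gcd(3826, 1157):
  3826 = 3×1157 + 355
  1157 = 3×355 + 92
  355 = 3×92 + 79
  92 = 1×79 + 13
  79 = 6×13 + 1
  13 = 13×1
so gcd(3826, 1157) = 1.
1 divides -109, so solutions exist.
Back-substitute for Bézout coefficients:
  1 = 79 - 6×13
  ... = 1157×(-291) + 3826×(88)
Scale by -109/1 = -109: (u₀, v₀) = (31719, -9592).
General solution: u = 31719 + 3826t, v = -9592 - 1157t for integer t.
u ≥ 0: smallest is 31719 mod 3826 = 1111 (at t = -8), with v = -336.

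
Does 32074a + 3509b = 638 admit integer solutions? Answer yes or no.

yes

gcd(32074, 3509) = 29.
29 divides 638, so integer solutions exist.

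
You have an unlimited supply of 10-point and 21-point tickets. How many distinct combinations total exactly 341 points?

2

Need nonnegative integers with 10j + 21k = 341.
gcd(10, 21) = 1, and 10·(-2) + 21·(1) = 1.
So (j₀, k₀) = (-682, 341); general j = -682 + 21t, k = 341 - 10t.
j ≥ 0 ⇒ t ≥ 33; k ≥ 0 ⇒ t ≤ 34. That's 2 values of t.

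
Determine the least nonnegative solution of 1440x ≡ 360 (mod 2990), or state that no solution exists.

75

gcd(2990, 1440) = 10  (2990 = 2·1440 + 110, 1440 = 13·110 + 10, 110 = 11·10).
10 divides 360, so solutions exist.
Back-substituting, 1440·(27) + 2990·(-13) = 10.
So 1440·(27) ≡ 10 (mod 2990); multiply by 36: x ≡ 972 (mod 299).
Smallest nonnegative: x = 972 mod 299 = 75.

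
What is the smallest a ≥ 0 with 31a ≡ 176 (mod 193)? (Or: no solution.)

180

gcd(193, 31):
  193 = 6·31 + 7
  31 = 4·7 + 3
  7 = 2·3 + 1
  3 = 3·1
so gcd(193, 31) = 1.
1 divides 176, so solutions exist.
Back-substitute for Bézout coefficients:
  1 = 7 - 2·3
  ... = 31·(-56) + 193·(9)
So 31·(-56) ≡ 1 (mod 193); multiply by 176: a ≡ -9856 (mod 193).
Smallest nonnegative: a = -9856 mod 193 = 180.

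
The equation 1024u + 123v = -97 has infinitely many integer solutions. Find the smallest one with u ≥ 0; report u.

gcd(1024, 123):
  1024 = 8*123 + 40
  123 = 3*40 + 3
  40 = 13*3 + 1
  3 = 3*1
so gcd(1024, 123) = 1.
1 divides -97, so solutions exist.
Back-substitute for Bézout coefficients:
  1 = 40 - 13*3
  ... = 1024*(40) + 123*(-333)
Scale by -97/1 = -97: (u₀, v₀) = (-3880, 32301).
General solution: u = -3880 + 123t, v = 32301 - 1024t for integer t.
u ≥ 0: smallest is -3880 mod 123 = 56 (at t = 32), with v = -467.

56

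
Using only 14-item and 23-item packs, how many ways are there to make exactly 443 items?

Need nonnegative integers with 14j + 23k = 443.
gcd(14, 23) = 1, and 14·(5) + 23·(-3) = 1.
So (j₀, k₀) = (2215, -1329); general j = 2215 + 23t, k = -1329 - 14t.
j ≥ 0 ⇒ t ≥ -96; k ≥ 0 ⇒ t ≤ -95. That's 2 values of t.

2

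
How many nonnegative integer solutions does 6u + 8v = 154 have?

6

gcd(8, 6) = 2.
By Bézout, 6·(-1) + 8·(1) = 2.
One solution: (3, 17).
General: u = 3 + 4t, v = 17 - 3t.
u ≥ 0 ⇒ t ≥ 0; v ≥ 0 ⇒ t ≤ 5. So t ∈ [0, 5]: 6 solutions.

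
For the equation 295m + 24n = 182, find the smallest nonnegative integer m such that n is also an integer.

gcd(295, 24) = 1.
1 divides 182, so solutions exist.
By Bézout, 295*(7) + 24*(-86) = 1.
Scale by 182/1 = 182: (m₀, n₀) = (1274, -15652).
General solution: m = 1274 + 24t, n = -15652 - 295t for integer t.
m ≥ 0: smallest is 1274 mod 24 = 2 (at t = -53), with n = -17.

2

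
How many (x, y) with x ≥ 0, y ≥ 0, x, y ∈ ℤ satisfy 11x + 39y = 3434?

gcd(39, 11) = 1  (39 = 3*11 + 6, 11 = 1*6 + 5, 6 = 1*5 + 1, 5 = 5*1).
Back-substituting, 11*(-7) + 39*(2) = 1.
Scale by 3434: one solution is (-24038, 6868). Reduce x mod 39: (25, 81).
General: x = 25 + 39t, y = 81 - 11t.
x ≥ 0 ⇒ t ≥ 0; y ≥ 0 ⇒ t ≤ 7. So t ∈ [0, 7]: 8 solutions.

8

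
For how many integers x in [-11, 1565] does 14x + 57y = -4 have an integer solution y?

28

gcd(57, 14):
  57 = 4*14 + 1
  14 = 14*1
so gcd(57, 14) = 1.
Back-substitute for Bézout coefficients:
  1 = 57 - 4*14
  ... = 14*(-4) + 57*(1)
Scale by -4: particular solution (16, -4); reduce x mod 57: (16, -4).
General solution: x = 16 + 57t, y = -4 - 14t for integer t.
-11 ≤ 16 + 57t ≤ 1565 gives t ∈ [0, 27], which is 28 values.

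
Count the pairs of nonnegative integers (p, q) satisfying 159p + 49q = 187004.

24

gcd(159, 49) = 1.
By Bézout, 159×(-4) + 49×(13) = 1.
One solution: (18, 3758).
General: p = 18 + 49t, q = 3758 - 159t.
p ≥ 0 ⇒ t ≥ 0; q ≥ 0 ⇒ t ≤ 23. So t ∈ [0, 23]: 24 solutions.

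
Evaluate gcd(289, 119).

17

gcd(289, 119):
  289 = 2×119 + 51
  119 = 2×51 + 17
  51 = 3×17
so gcd(289, 119) = 17.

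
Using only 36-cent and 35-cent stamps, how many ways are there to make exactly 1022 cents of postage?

1

Need nonnegative integers with 36j + 35k = 1022.
gcd(36, 35) = 1, and 36·(1) + 35·(-1) = 1.
So (j₀, k₀) = (1022, -1022); general j = 1022 + 35t, k = -1022 - 36t.
j ≥ 0 ⇒ t ≥ -29; k ≥ 0 ⇒ t ≤ -29. That's 1 value of t.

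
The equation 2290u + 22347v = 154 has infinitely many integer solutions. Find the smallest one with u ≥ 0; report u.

gcd(22347, 2290) = 1  (22347 = 9×2290 + 1737, 2290 = 1×1737 + 553, 1737 = 3×553 + 78, 553 = 7×78 + 7, 78 = 11×7 + 1, 7 = 7×1).
1 divides 154, so solutions exist.
Back-substituting, 2290×(-3152) + 22347×(323) = 1.
Scale by 154/1 = 154: (u₀, v₀) = (-485408, 49742).
General solution: u = -485408 + 22347t, v = 49742 - 2290t for integer t.
u ≥ 0: smallest is -485408 mod 22347 = 6226 (at t = 22), with v = -638.

6226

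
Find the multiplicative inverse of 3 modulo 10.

gcd(10, 3) = 1  (10 = 3·3 + 1, 3 = 3·1).
Back-substituting, 3·(-3) + 10·(1) = 1.
So 3·-3 ≡ 1 (mod 10), and -3 mod 10 = 7.

7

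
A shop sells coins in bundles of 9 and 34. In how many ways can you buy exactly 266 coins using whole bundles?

Need nonnegative integers with 9j + 34k = 266.
gcd(9, 34) = 1, and 9·(-15) + 34·(4) = 1.
So (j₀, k₀) = (-3990, 1064); general j = -3990 + 34t, k = 1064 - 9t.
j ≥ 0 ⇒ t ≥ 118; k ≥ 0 ⇒ t ≤ 118. That's 1 value of t.

1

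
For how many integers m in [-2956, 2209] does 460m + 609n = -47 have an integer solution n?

gcd(609, 460) = 1.
By Bézout, 460*(94) + 609*(-71) = 1.
Particular solution: (454, -343).
General solution: m = 454 + 609t, n = -343 - 460t for integer t.
-2956 ≤ 454 + 609t ≤ 2209 gives t ∈ [-5, 2], which is 8 values.

8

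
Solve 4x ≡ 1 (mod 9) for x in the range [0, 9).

gcd(9, 4):
  9 = 2×4 + 1
  4 = 4×1
so gcd(9, 4) = 1.
Back-substitute for Bézout coefficients:
  1 = 9 - 2×4
  ... = 4×(-2) + 9×(1)
So 4×-2 ≡ 1 (mod 9), and -2 mod 9 = 7.

7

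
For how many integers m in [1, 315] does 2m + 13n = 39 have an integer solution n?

gcd(13, 2) = 1.
By Bézout, 2*(-6) + 13*(1) = 1.
Particular solution: (0, 3).
General solution: m = 0 + 13t, n = 3 - 2t for integer t.
1 ≤ 0 + 13t ≤ 315 gives t ∈ [1, 24], which is 24 values.

24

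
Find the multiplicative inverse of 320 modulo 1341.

1253

gcd(1341, 320) = 1.
By Bézout, 320*(-88) + 1341*(21) = 1.
So 320*-88 ≡ 1 (mod 1341), and -88 mod 1341 = 1253.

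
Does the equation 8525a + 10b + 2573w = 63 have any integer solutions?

gcd(8525, 10) = 5.
gcd(5, 2573) = 1.
1 divides 63, so integer solutions exist.

yes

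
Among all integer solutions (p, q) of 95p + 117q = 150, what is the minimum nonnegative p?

gcd(117, 95):
  117 = 1×95 + 22
  95 = 4×22 + 7
  22 = 3×7 + 1
  7 = 7×1
so gcd(117, 95) = 1.
1 divides 150, so solutions exist.
Back-substitute for Bézout coefficients:
  1 = 22 - 3×7
  ... = 95×(-16) + 117×(13)
Scale by 150/1 = 150: (p₀, q₀) = (-2400, 1950).
General solution: p = -2400 + 117t, q = 1950 - 95t for integer t.
p ≥ 0: smallest is -2400 mod 117 = 57 (at t = 21), with q = -45.

57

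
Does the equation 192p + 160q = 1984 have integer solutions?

yes

gcd(192, 160) = 32.
32 divides 1984, so integer solutions exist.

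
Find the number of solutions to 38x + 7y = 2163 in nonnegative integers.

9

gcd(38, 7) = 1.
By Bézout, 38*(-2) + 7*(11) = 1.
One solution: (0, 309).
General: x = 0 + 7t, y = 309 - 38t.
x ≥ 0 ⇒ t ≥ 0; y ≥ 0 ⇒ t ≤ 8. So t ∈ [0, 8]: 9 solutions.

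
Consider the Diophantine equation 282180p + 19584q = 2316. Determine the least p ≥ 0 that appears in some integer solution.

gcd(282180, 19584):
  282180 = 14·19584 + 8004
  19584 = 2·8004 + 3576
  8004 = 2·3576 + 852
  3576 = 4·852 + 168
  852 = 5·168 + 12
  168 = 14·12
so gcd(282180, 19584) = 12.
12 divides 2316, so solutions exist.
Back-substitute for Bézout coefficients:
  12 = 852 - 5·168
  ... = 282180·(115) + 19584·(-1657)
Scale by 2316/12 = 193: (p₀, q₀) = (22195, -319801).
General solution: p = 22195 + 1632t, q = -319801 - 23515t for integer t.
p ≥ 0: smallest is 22195 mod 1632 = 979 (at t = -13), with q = -14106.

979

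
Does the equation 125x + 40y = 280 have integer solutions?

yes

gcd(125, 40) = 5  (125 = 3·40 + 5, 40 = 8·5).
5 divides 280, so integer solutions exist.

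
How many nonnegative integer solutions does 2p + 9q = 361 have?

gcd(9, 2):
  9 = 4·2 + 1
  2 = 2·1
so gcd(9, 2) = 1.
Back-substitute for Bézout coefficients:
  1 = 9 - 4·2
  ... = 2·(-4) + 9·(1)
Scale by 361: one solution is (-1444, 361). Reduce p mod 9: (5, 39).
General: p = 5 + 9t, q = 39 - 2t.
p ≥ 0 ⇒ t ≥ 0; q ≥ 0 ⇒ t ≤ 19. So t ∈ [0, 19]: 20 solutions.

20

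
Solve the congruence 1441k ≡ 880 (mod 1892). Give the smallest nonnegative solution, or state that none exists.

40

gcd(1892, 1441) = 11.
11 divides 880, so solutions exist.
By Bézout, 1441·(-21) + 1892·(16) = 11.
So 1441·(-21) ≡ 11 (mod 1892); multiply by 80: k ≡ -1680 (mod 172).
Smallest nonnegative: k = -1680 mod 172 = 40.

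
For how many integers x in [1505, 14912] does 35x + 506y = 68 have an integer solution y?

26

gcd(506, 35):
  506 = 14·35 + 16
  35 = 2·16 + 3
  16 = 5·3 + 1
  3 = 3·1
so gcd(506, 35) = 1.
Back-substitute for Bézout coefficients:
  1 = 16 - 5·3
  ... = 35·(-159) + 506·(11)
Scale by 68: particular solution (-10812, 748); reduce x mod 506: (320, -22).
General solution: x = 320 + 506t, y = -22 - 35t for integer t.
1505 ≤ 320 + 506t ≤ 14912 gives t ∈ [3, 28], which is 26 values.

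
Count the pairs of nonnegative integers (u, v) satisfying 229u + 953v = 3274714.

15

gcd(953, 229):
  953 = 4×229 + 37
  229 = 6×37 + 7
  37 = 5×7 + 2
  7 = 3×2 + 1
  2 = 2×1
so gcd(953, 229) = 1.
Back-substitute for Bézout coefficients:
  1 = 7 - 3×2
  ... = 229×(412) + 953×(-99)
Scale by 3274714: one solution is (1349182168, -324196686). Reduce u mod 953: (55, 3423).
General: u = 55 + 953t, v = 3423 - 229t.
u ≥ 0 ⇒ t ≥ 0; v ≥ 0 ⇒ t ≤ 14. So t ∈ [0, 14]: 15 solutions.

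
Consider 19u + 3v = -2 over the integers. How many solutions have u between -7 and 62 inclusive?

23

gcd(19, 3) = 1  (19 = 6×3 + 1, 3 = 3×1).
Back-substituting, 19×(1) + 3×(-6) = 1.
Scale by -2: particular solution (-2, 12); reduce u mod 3: (1, -7).
General solution: u = 1 + 3t, v = -7 - 19t for integer t.
-7 ≤ 1 + 3t ≤ 62 gives t ∈ [-2, 20], which is 23 values.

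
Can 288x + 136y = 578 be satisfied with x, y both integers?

no

gcd(288, 136) = 8  (288 = 2×136 + 16, 136 = 8×16 + 8, 16 = 2×8).
8 does not divide 578 (remainder 2), so no integer solutions.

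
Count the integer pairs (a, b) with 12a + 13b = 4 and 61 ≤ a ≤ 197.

11

gcd(13, 12) = 1.
By Bézout, 12×(-1) + 13×(1) = 1.
Particular solution: (9, -8).
General solution: a = 9 + 13t, b = -8 - 12t for integer t.
61 ≤ 9 + 13t ≤ 197 gives t ∈ [4, 14], which is 11 values.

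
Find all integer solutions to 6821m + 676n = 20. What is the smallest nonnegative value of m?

632

gcd(6821, 676) = 1.
1 divides 20, so solutions exist.
By Bézout, 6821*(133) + 676*(-1342) = 1.
Scale by 20/1 = 20: (m₀, n₀) = (2660, -26840).
General solution: m = 2660 + 676t, n = -26840 - 6821t for integer t.
m ≥ 0: smallest is 2660 mod 676 = 632 (at t = -3), with n = -6377.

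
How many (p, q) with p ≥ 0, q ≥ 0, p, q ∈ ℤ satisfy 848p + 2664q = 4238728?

15

gcd(2664, 848) = 8  (2664 = 3×848 + 120, 848 = 7×120 + 8, 120 = 15×8).
Back-substituting, 848×(22) + 2664×(-7) = 8.
Scale by 529841: one solution is (11656502, -3708887). Reduce p mod 333: (170, 1537).
General: p = 170 + 333t, q = 1537 - 106t.
p ≥ 0 ⇒ t ≥ 0; q ≥ 0 ⇒ t ≤ 14. So t ∈ [0, 14]: 15 solutions.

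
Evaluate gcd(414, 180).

gcd(414, 180):
  414 = 2·180 + 54
  180 = 3·54 + 18
  54 = 3·18
so gcd(414, 180) = 18.

18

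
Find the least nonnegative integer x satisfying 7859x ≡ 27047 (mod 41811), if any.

10399

gcd(41811, 7859):
  41811 = 5·7859 + 2516
  7859 = 3·2516 + 311
  2516 = 8·311 + 28
  311 = 11·28 + 3
  28 = 9·3 + 1
  3 = 3·1
so gcd(41811, 7859) = 1.
1 divides 27047, so solutions exist.
Back-substitute for Bézout coefficients:
  1 = 28 - 9·3
  ... = 7859·(-13444) + 41811·(2527)
So 7859·(-13444) ≡ 1 (mod 41811); multiply by 27047: x ≡ -363619868 (mod 41811).
Smallest nonnegative: x = -363619868 mod 41811 = 10399.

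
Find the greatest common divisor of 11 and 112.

gcd(112, 11):
  112 = 10·11 + 2
  11 = 5·2 + 1
  2 = 2·1
so gcd(112, 11) = 1.

1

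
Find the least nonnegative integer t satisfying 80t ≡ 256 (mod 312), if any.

11

gcd(312, 80):
  312 = 3·80 + 72
  80 = 1·72 + 8
  72 = 9·8
so gcd(312, 80) = 8.
8 divides 256, so solutions exist.
Back-substitute for Bézout coefficients:
  8 = 80 - 1·72
  ... = 80·(4) + 312·(-1)
So 80·(4) ≡ 8 (mod 312); multiply by 32: t ≡ 128 (mod 39).
Smallest nonnegative: t = 128 mod 39 = 11.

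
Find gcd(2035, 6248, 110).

11

gcd(6248, 2035) = 11  (6248 = 3*2035 + 143, 2035 = 14*143 + 33, 143 = 4*33 + 11, 33 = 3*11).
gcd(11, 110) = 11.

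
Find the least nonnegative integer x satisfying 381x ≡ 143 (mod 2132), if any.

gcd(2132, 381) = 1.
1 divides 143, so solutions exist.
By Bézout, 381*(-263) + 2132*(47) = 1.
So 381*(-263) ≡ 1 (mod 2132); multiply by 143: x ≡ -37609 (mod 2132).
Smallest nonnegative: x = -37609 mod 2132 = 767.

767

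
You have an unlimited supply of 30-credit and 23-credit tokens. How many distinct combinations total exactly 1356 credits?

Need nonnegative integers with 30j + 23k = 1356.
gcd(30, 23) = 1, and 30·(10) + 23·(-13) = 1.
So (j₀, k₀) = (13560, -17628); general j = 13560 + 23t, k = -17628 - 30t.
j ≥ 0 ⇒ t ≥ -589; k ≥ 0 ⇒ t ≤ -588. That's 2 values of t.

2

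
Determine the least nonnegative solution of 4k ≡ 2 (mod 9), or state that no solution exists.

gcd(9, 4) = 1.
1 divides 2, so solutions exist.
By Bézout, 4·(-2) + 9·(1) = 1.
So 4·(-2) ≡ 1 (mod 9); multiply by 2: k ≡ -4 (mod 9).
Smallest nonnegative: k = -4 mod 9 = 5.

5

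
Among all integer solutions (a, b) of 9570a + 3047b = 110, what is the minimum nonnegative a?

121

gcd(9570, 3047):
  9570 = 3·3047 + 429
  3047 = 7·429 + 44
  429 = 9·44 + 33
  44 = 1·33 + 11
  33 = 3·11
so gcd(9570, 3047) = 11.
11 divides 110, so solutions exist.
Back-substitute for Bézout coefficients:
  11 = 44 - 1·33
  ... = 9570·(-71) + 3047·(223)
Scale by 110/11 = 10: (a₀, b₀) = (-710, 2230).
General solution: a = -710 + 277t, b = 2230 - 870t for integer t.
a ≥ 0: smallest is -710 mod 277 = 121 (at t = 3), with b = -380.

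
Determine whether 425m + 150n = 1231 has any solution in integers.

gcd(425, 150) = 25  (425 = 2*150 + 125, 150 = 1*125 + 25, 125 = 5*25).
25 does not divide 1231 (remainder 6), so no integer solutions.

no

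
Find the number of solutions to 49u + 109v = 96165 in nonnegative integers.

18

gcd(109, 49) = 1.
By Bézout, 49×(-20) + 109×(9) = 1.
One solution: (5, 880).
General: u = 5 + 109t, v = 880 - 49t.
u ≥ 0 ⇒ t ≥ 0; v ≥ 0 ⇒ t ≤ 17. So t ∈ [0, 17]: 18 solutions.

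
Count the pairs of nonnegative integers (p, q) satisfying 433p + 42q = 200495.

11

gcd(433, 42):
  433 = 10*42 + 13
  42 = 3*13 + 3
  13 = 4*3 + 1
  3 = 3*1
so gcd(433, 42) = 1.
Back-substitute for Bézout coefficients:
  1 = 13 - 4*3
  ... = 433*(13) + 42*(-134)
Scale by 200495: one solution is (2606435, -26866330). Reduce p mod 42: (41, 4351).
General: p = 41 + 42t, q = 4351 - 433t.
p ≥ 0 ⇒ t ≥ 0; q ≥ 0 ⇒ t ≤ 10. So t ∈ [0, 10]: 11 solutions.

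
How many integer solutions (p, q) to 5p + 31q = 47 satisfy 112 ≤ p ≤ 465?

gcd(31, 5):
  31 = 6·5 + 1
  5 = 5·1
so gcd(31, 5) = 1.
Back-substitute for Bézout coefficients:
  1 = 31 - 6·5
  ... = 5·(-6) + 31·(1)
Scale by 47: particular solution (-282, 47); reduce p mod 31: (28, -3).
General solution: p = 28 + 31t, q = -3 - 5t for integer t.
112 ≤ 28 + 31t ≤ 465 gives t ∈ [3, 14], which is 12 values.

12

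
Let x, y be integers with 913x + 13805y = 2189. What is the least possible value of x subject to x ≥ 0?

gcd(13805, 913) = 11  (13805 = 15*913 + 110, 913 = 8*110 + 33, 110 = 3*33 + 11, 33 = 3*11).
11 divides 2189, so solutions exist.
Back-substituting, 913*(-378) + 13805*(25) = 11.
Scale by 2189/11 = 199: (x₀, y₀) = (-75222, 4975).
General solution: x = -75222 + 1255t, y = 4975 - 83t for integer t.
x ≥ 0: smallest is -75222 mod 1255 = 78 (at t = 60), with y = -5.

78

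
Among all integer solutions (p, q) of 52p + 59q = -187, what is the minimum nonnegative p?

gcd(59, 52) = 1.
1 divides -187, so solutions exist.
By Bézout, 52·(-17) + 59·(15) = 1.
Scale by -187/1 = -187: (p₀, q₀) = (3179, -2805).
General solution: p = 3179 + 59t, q = -2805 - 52t for integer t.
p ≥ 0: smallest is 3179 mod 59 = 52 (at t = -53), with q = -49.

52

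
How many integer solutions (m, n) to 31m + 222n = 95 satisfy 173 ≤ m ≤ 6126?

27

gcd(222, 31) = 1.
By Bézout, 31·(43) + 222·(-6) = 1.
Particular solution: (89, -12).
General solution: m = 89 + 222t, n = -12 - 31t for integer t.
173 ≤ 89 + 222t ≤ 6126 gives t ∈ [1, 27], which is 27 values.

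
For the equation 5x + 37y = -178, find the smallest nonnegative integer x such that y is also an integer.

31

gcd(37, 5):
  37 = 7·5 + 2
  5 = 2·2 + 1
  2 = 2·1
so gcd(37, 5) = 1.
1 divides -178, so solutions exist.
Back-substitute for Bézout coefficients:
  1 = 5 - 2·2
  ... = 5·(15) + 37·(-2)
Scale by -178/1 = -178: (x₀, y₀) = (-2670, 356).
General solution: x = -2670 + 37t, y = 356 - 5t for integer t.
x ≥ 0: smallest is -2670 mod 37 = 31 (at t = 73), with y = -9.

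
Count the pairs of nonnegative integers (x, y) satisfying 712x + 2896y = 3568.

gcd(2896, 712) = 8  (2896 = 4×712 + 48, 712 = 14×48 + 40, 48 = 1×40 + 8, 40 = 5×8).
Back-substituting, 712×(-61) + 2896×(15) = 8.
Scale by 446: one solution is (-27206, 6690). Reduce x mod 362: (306, -74).
General: x = 306 + 362t, y = -74 - 89t.
x ≥ 0 ⇒ t ≥ 0; y ≥ 0 ⇒ t ≤ -1. So t ∈ [0, -1]: 0 solutions.

0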